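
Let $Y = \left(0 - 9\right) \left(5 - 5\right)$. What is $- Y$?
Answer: $0$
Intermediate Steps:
$Y = 0$ ($Y = \left(-9\right) 0 = 0$)
$- Y = \left(-1\right) 0 = 0$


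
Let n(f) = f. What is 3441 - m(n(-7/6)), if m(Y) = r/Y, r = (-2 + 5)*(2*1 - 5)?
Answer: 24033/7 ≈ 3433.3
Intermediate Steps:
r = -9 (r = 3*(2 - 5) = 3*(-3) = -9)
m(Y) = -9/Y
3441 - m(n(-7/6)) = 3441 - (-9)/((-7/6)) = 3441 - (-9)/((-7*⅙)) = 3441 - (-9)/(-7/6) = 3441 - (-9)*(-6)/7 = 3441 - 1*54/7 = 3441 - 54/7 = 24033/7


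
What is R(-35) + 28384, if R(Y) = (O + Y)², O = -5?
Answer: 29984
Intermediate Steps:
R(Y) = (-5 + Y)²
R(-35) + 28384 = (-5 - 35)² + 28384 = (-40)² + 28384 = 1600 + 28384 = 29984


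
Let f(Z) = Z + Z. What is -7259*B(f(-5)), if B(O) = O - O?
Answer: 0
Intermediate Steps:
f(Z) = 2*Z
B(O) = 0
-7259*B(f(-5)) = -7259*0 = 0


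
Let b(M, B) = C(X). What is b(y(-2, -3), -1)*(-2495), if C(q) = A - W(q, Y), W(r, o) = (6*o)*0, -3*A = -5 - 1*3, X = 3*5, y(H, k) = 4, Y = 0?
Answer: -19960/3 ≈ -6653.3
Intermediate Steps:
X = 15
A = 8/3 (A = -(-5 - 1*3)/3 = -(-5 - 3)/3 = -1/3*(-8) = 8/3 ≈ 2.6667)
W(r, o) = 0
C(q) = 8/3 (C(q) = 8/3 - 1*0 = 8/3 + 0 = 8/3)
b(M, B) = 8/3
b(y(-2, -3), -1)*(-2495) = (8/3)*(-2495) = -19960/3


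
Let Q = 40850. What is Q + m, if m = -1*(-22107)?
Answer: 62957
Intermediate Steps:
m = 22107
Q + m = 40850 + 22107 = 62957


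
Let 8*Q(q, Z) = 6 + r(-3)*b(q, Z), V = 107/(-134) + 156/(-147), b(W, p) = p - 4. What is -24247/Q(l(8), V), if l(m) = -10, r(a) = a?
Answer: -1273646416/154821 ≈ -8226.6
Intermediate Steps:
b(W, p) = -4 + p
V = -12211/6566 (V = 107*(-1/134) + 156*(-1/147) = -107/134 - 52/49 = -12211/6566 ≈ -1.8597)
Q(q, Z) = 9/4 - 3*Z/8 (Q(q, Z) = (6 - 3*(-4 + Z))/8 = (6 + (12 - 3*Z))/8 = (18 - 3*Z)/8 = 9/4 - 3*Z/8)
-24247/Q(l(8), V) = -24247/(9/4 - 3/8*(-12211/6566)) = -24247/(9/4 + 36633/52528) = -24247/154821/52528 = -24247*52528/154821 = -1273646416/154821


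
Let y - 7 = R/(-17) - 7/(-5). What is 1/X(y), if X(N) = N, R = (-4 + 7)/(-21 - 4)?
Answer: 425/3573 ≈ 0.11895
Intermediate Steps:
R = -3/25 (R = 3/(-25) = 3*(-1/25) = -3/25 ≈ -0.12000)
y = 3573/425 (y = 7 + (-3/25/(-17) - 7/(-5)) = 7 + (-3/25*(-1/17) - 7*(-1/5)) = 7 + (3/425 + 7/5) = 7 + 598/425 = 3573/425 ≈ 8.4071)
1/X(y) = 1/(3573/425) = 425/3573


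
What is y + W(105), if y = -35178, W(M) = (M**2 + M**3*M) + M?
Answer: 121526577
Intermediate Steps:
W(M) = M + M**2 + M**4 (W(M) = (M**2 + M**4) + M = M + M**2 + M**4)
y + W(105) = -35178 + 105*(1 + 105 + 105**3) = -35178 + 105*(1 + 105 + 1157625) = -35178 + 105*1157731 = -35178 + 121561755 = 121526577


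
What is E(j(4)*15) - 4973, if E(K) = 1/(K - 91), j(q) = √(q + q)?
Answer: -32230104/6481 - 30*√2/6481 ≈ -4973.0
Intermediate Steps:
j(q) = √2*√q (j(q) = √(2*q) = √2*√q)
E(K) = 1/(-91 + K)
E(j(4)*15) - 4973 = 1/(-91 + (√2*√4)*15) - 4973 = 1/(-91 + (√2*2)*15) - 4973 = 1/(-91 + (2*√2)*15) - 4973 = 1/(-91 + 30*√2) - 4973 = -4973 + 1/(-91 + 30*√2)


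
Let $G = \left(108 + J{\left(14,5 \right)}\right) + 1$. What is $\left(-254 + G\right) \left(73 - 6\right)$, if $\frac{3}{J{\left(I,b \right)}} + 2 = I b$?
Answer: $- \frac{660419}{68} \approx -9712.0$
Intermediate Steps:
$J{\left(I,b \right)} = \frac{3}{-2 + I b}$
$G = \frac{7415}{68}$ ($G = \left(108 + \frac{3}{-2 + 14 \cdot 5}\right) + 1 = \left(108 + \frac{3}{-2 + 70}\right) + 1 = \left(108 + \frac{3}{68}\right) + 1 = \frac{7347}{68} + 1 = \frac{7415}{68} \approx 109.04$)
$\left(-254 + G\right) \left(73 - 6\right) = \left(-254 + \frac{7415}{68}\right) \left(73 - 6\right) = \left(- \frac{9857}{68}\right) 67 = - \frac{660419}{68}$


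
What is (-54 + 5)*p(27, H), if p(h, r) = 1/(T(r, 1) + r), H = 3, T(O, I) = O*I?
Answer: -49/6 ≈ -8.1667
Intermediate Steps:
T(O, I) = I*O
p(h, r) = 1/(2*r) (p(h, r) = 1/(1*r + r) = 1/(r + r) = 1/(2*r))
(-54 + 5)*p(27, H) = (-54 + 5)*((½)/3) = -49/(2*3) = -49*⅙ = -49/6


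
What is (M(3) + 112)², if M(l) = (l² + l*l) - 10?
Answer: 14400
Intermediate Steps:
M(l) = -10 + 2*l² (M(l) = (l² + l²) - 10 = 2*l² - 10 = -10 + 2*l²)
(M(3) + 112)² = ((-10 + 2*3²) + 112)² = ((-10 + 2*9) + 112)² = ((-10 + 18) + 112)² = (8 + 112)² = 120² = 14400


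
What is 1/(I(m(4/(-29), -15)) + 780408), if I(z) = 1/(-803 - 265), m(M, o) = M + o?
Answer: 1068/833475743 ≈ 1.2814e-6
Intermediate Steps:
I(z) = -1/1068 (I(z) = 1/(-1068) = -1/1068)
1/(I(m(4/(-29), -15)) + 780408) = 1/(-1/1068 + 780408) = 1/(833475743/1068) = 1068/833475743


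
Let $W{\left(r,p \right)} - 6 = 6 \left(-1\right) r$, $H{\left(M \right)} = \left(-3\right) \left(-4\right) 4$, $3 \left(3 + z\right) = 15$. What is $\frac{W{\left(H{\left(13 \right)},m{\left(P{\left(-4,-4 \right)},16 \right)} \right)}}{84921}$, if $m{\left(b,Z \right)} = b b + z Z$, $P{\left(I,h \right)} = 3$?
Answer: $- \frac{94}{28307} \approx -0.0033207$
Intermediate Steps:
$z = 2$ ($z = -3 + \frac{1}{3} \cdot 15 = -3 + 5 = 2$)
$m{\left(b,Z \right)} = b^{2} + 2 Z$ ($m{\left(b,Z \right)} = b b + 2 Z = b^{2} + 2 Z$)
$H{\left(M \right)} = 48$ ($H{\left(M \right)} = 12 \cdot 4 = 48$)
$W{\left(r,p \right)} = 6 - 6 r$ ($W{\left(r,p \right)} = 6 + 6 \left(-1\right) r = 6 - 6 r$)
$\frac{W{\left(H{\left(13 \right)},m{\left(P{\left(-4,-4 \right)},16 \right)} \right)}}{84921} = \frac{6 - 288}{84921} = \left(6 - 288\right) \frac{1}{84921} = \left(-282\right) \frac{1}{84921} = - \frac{94}{28307}$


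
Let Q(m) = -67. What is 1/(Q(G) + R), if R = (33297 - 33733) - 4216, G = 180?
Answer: -1/4719 ≈ -0.00021191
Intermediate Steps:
R = -4652 (R = -436 - 4216 = -4652)
1/(Q(G) + R) = 1/(-67 - 4652) = 1/(-4719) = -1/4719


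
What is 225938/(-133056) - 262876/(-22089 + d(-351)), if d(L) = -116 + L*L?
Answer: -147438937/34280928 ≈ -4.3009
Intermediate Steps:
d(L) = -116 + L**2
225938/(-133056) - 262876/(-22089 + d(-351)) = 225938/(-133056) - 262876/(-22089 + (-116 + (-351)**2)) = 225938*(-1/133056) - 262876/(-22089 + (-116 + 123201)) = -112969/66528 - 262876/(-22089 + 123085) = -112969/66528 - 262876/100996 = -112969/66528 - 262876*1/100996 = -112969/66528 - 65719/25249 = -147438937/34280928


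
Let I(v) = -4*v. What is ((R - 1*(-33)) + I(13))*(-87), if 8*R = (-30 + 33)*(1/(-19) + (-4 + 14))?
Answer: 201927/152 ≈ 1328.5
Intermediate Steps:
R = 567/152 (R = ((-30 + 33)*(1/(-19) + (-4 + 14)))/8 = (3*(-1/19 + 10))/8 = (3*(189/19))/8 = (⅛)*(567/19) = 567/152 ≈ 3.7303)
((R - 1*(-33)) + I(13))*(-87) = ((567/152 - 1*(-33)) - 4*13)*(-87) = ((567/152 + 33) - 52)*(-87) = (5583/152 - 52)*(-87) = -2321/152*(-87) = 201927/152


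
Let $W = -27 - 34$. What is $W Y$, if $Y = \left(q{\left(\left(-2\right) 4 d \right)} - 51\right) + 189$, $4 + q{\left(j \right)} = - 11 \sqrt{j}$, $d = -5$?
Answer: $-8174 + 1342 \sqrt{10} \approx -3930.2$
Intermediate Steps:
$q{\left(j \right)} = -4 - 11 \sqrt{j}$
$W = -61$ ($W = -27 - 34 = -61$)
$Y = 134 - 22 \sqrt{10}$ ($Y = \left(\left(-4 - 11 \sqrt{\left(-2\right) 4 \left(-5\right)}\right) - 51\right) + 189 = \left(\left(-4 - 11 \sqrt{\left(-8\right) \left(-5\right)}\right) - 51\right) + 189 = \left(\left(-4 - 11 \sqrt{40}\right) - 51\right) + 189 = \left(\left(-4 - 11 \cdot 2 \sqrt{10}\right) - 51\right) + 189 = \left(\left(-4 - 22 \sqrt{10}\right) - 51\right) + 189 = \left(-55 - 22 \sqrt{10}\right) + 189 = 134 - 22 \sqrt{10} \approx 64.43$)
$W Y = - 61 \left(134 - 22 \sqrt{10}\right) = -8174 + 1342 \sqrt{10}$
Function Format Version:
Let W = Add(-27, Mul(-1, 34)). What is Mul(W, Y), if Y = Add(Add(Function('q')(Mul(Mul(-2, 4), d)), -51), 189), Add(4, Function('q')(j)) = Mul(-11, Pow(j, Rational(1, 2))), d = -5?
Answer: Add(-8174, Mul(1342, Pow(10, Rational(1, 2)))) ≈ -3930.2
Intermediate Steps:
Function('q')(j) = Add(-4, Mul(-11, Pow(j, Rational(1, 2))))
W = -61 (W = Add(-27, -34) = -61)
Y = Add(134, Mul(-22, Pow(10, Rational(1, 2)))) (Y = Add(Add(Add(-4, Mul(-11, Pow(Mul(Mul(-2, 4), -5), Rational(1, 2)))), -51), 189) = Add(Add(Add(-4, Mul(-11, Pow(Mul(-8, -5), Rational(1, 2)))), -51), 189) = Add(Add(Add(-4, Mul(-11, Pow(40, Rational(1, 2)))), -51), 189) = Add(Add(Add(-4, Mul(-11, Mul(2, Pow(10, Rational(1, 2))))), -51), 189) = Add(Add(Add(-4, Mul(-22, Pow(10, Rational(1, 2)))), -51), 189) = Add(Add(-55, Mul(-22, Pow(10, Rational(1, 2)))), 189) = Add(134, Mul(-22, Pow(10, Rational(1, 2)))) ≈ 64.430)
Mul(W, Y) = Mul(-61, Add(134, Mul(-22, Pow(10, Rational(1, 2))))) = Add(-8174, Mul(1342, Pow(10, Rational(1, 2))))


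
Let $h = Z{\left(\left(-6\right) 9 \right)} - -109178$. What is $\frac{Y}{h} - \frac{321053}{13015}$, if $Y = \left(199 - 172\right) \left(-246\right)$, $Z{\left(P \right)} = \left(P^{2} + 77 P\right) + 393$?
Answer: $- \frac{34865796067}{1409901935} \approx -24.729$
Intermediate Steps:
$Z{\left(P \right)} = 393 + P^{2} + 77 P$
$Y = -6642$ ($Y = 27 \left(-246\right) = -6642$)
$h = 108329$ ($h = \left(393 + \left(\left(-6\right) 9\right)^{2} + 77 \left(\left(-6\right) 9\right)\right) - -109178 = \left(393 + \left(-54\right)^{2} + 77 \left(-54\right)\right) + 109178 = \left(393 + 2916 - 4158\right) + 109178 = -849 + 109178 = 108329$)
$\frac{Y}{h} - \frac{321053}{13015} = - \frac{6642}{108329} - \frac{321053}{13015} = - \frac{34865796067}{1409901935}$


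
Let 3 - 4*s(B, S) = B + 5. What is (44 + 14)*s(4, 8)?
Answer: -87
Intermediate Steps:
s(B, S) = -½ - B/4 (s(B, S) = ¾ - (B + 5)/4 = ¾ - (5 + B)/4 = ¾ + (-5/4 - B/4) = -½ - B/4)
(44 + 14)*s(4, 8) = (44 + 14)*(-½ - ¼*4) = 58*(-½ - 1) = 58*(-3/2) = -87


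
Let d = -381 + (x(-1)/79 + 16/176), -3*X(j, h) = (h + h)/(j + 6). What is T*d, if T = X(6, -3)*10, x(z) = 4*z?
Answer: -1655270/2607 ≈ -634.93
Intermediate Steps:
X(j, h) = -2*h/(3*(6 + j)) (X(j, h) = -(h + h)/(3*(j + 6)) = -2*h/(3*(6 + j)))
d = -331054/869 (d = -381 + ((4*(-1))/79 + 16/176) = -381 + (-4*1/79 + 16*(1/176)) = -381 + (-4/79 + 1/11) = -381 + 35/869 = -331054/869 ≈ -380.96)
T = 5/3 (T = -2*(-3)/(18 + 3*6)*10 = -2*(-3)/(18 + 18)*10 = -2*(-3)/36*10 = -2*(-3)*1/36*10 = (1/6)*10 = 5/3 ≈ 1.6667)
T*d = (5/3)*(-331054/869) = -1655270/2607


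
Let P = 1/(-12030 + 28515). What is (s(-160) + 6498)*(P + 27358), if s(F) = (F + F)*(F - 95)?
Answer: 13243967065946/5495 ≈ 2.4102e+9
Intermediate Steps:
s(F) = 2*F*(-95 + F) (s(F) = (2*F)*(-95 + F) = 2*F*(-95 + F))
P = 1/16485 ≈ 6.0661e-5
(s(-160) + 6498)*(P + 27358) = (2*(-160)*(-95 - 160) + 6498)*(1/16485 + 27358) = (2*(-160)*(-255) + 6498)*(450996631/16485) = (81600 + 6498)*(450996631/16485) = 88098*(450996631/16485) = 13243967065946/5495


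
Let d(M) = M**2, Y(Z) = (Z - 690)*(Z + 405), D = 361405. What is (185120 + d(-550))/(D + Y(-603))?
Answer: 487620/617419 ≈ 0.78977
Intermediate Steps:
Y(Z) = (-690 + Z)*(405 + Z)
(185120 + d(-550))/(D + Y(-603)) = (185120 + (-550)**2)/(361405 + (-279450 + (-603)**2 - 285*(-603))) = (185120 + 302500)/(361405 + (-279450 + 363609 + 171855)) = 487620/(361405 + 256014) = 487620/617419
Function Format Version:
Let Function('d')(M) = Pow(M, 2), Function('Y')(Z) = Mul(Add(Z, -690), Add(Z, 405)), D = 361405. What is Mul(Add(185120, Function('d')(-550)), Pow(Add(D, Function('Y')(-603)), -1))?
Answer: Rational(487620, 617419) ≈ 0.78977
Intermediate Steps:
Function('Y')(Z) = Mul(Add(-690, Z), Add(405, Z))
Mul(Add(185120, Function('d')(-550)), Pow(Add(D, Function('Y')(-603)), -1)) = Mul(Add(185120, Pow(-550, 2)), Pow(Add(361405, Add(-279450, Pow(-603, 2), Mul(-285, -603))), -1)) = Mul(Add(185120, 302500), Pow(Add(361405, Add(-279450, 363609, 171855)), -1)) = Mul(487620, Pow(Add(361405, 256014), -1)) = Mul(487620, Pow(617419, -1)) = Mul(487620, Rational(1, 617419)) = Rational(487620, 617419)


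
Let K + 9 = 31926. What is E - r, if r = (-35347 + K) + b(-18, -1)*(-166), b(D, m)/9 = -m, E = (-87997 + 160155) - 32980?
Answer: 44102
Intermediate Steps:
E = 39178 (E = 72158 - 32980 = 39178)
K = 31917 (K = -9 + 31926 = 31917)
b(D, m) = -9*m (b(D, m) = 9*(-m) = -9*m)
r = -4924 (r = (-35347 + 31917) - 9*(-1)*(-166) = -3430 + 9*(-166) = -3430 - 1494 = -4924)
E - r = 39178 - 1*(-4924) = 39178 + 4924 = 44102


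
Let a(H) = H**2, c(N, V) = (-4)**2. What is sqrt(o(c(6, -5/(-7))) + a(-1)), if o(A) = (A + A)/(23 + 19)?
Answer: sqrt(777)/21 ≈ 1.3274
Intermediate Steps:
c(N, V) = 16
o(A) = A/21 (o(A) = (2*A)/42 = (2*A)*(1/42) = A/21)
sqrt(o(c(6, -5/(-7))) + a(-1)) = sqrt((1/21)*16 + (-1)**2) = sqrt(16/21 + 1) = sqrt(37/21) = sqrt(777)/21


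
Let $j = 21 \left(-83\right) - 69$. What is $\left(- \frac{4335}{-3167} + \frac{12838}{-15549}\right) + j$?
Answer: $- \frac{89202806627}{49243683} \approx -1811.5$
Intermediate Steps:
$j = -1812$ ($j = -1743 - 69 = -1812$)
$\left(- \frac{4335}{-3167} + \frac{12838}{-15549}\right) + j = \left(- \frac{4335}{-3167} + \frac{12838}{-15549}\right) - 1812 = \left(\left(-4335\right) \left(- \frac{1}{3167}\right) + 12838 \left(- \frac{1}{15549}\right)\right) - 1812 = \left(\frac{4335}{3167} - \frac{12838}{15549}\right) - 1812 = \frac{26746969}{49243683} - 1812 = - \frac{89202806627}{49243683}$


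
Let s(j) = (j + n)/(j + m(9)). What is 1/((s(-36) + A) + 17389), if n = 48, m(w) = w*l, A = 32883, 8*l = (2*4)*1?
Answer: 9/452444 ≈ 1.9892e-5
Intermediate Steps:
l = 1 (l = ((2*4)*1)/8 = (8*1)/8 = (⅛)*8 = 1)
m(w) = w (m(w) = w*1 = w)
s(j) = (48 + j)/(9 + j) (s(j) = (j + 48)/(j + 9) = (48 + j)/(9 + j))
1/((s(-36) + A) + 17389) = 1/(((48 - 36)/(9 - 36) + 32883) + 17389) = 1/((12/(-27) + 32883) + 17389) = 1/((-1/27*12 + 32883) + 17389) = 1/((-4/9 + 32883) + 17389) = 1/(295943/9 + 17389) = 1/(452444/9) = 9/452444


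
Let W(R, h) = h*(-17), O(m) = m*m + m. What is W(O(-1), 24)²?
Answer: 166464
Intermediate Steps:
O(m) = m + m² (O(m) = m² + m = m + m²)
W(R, h) = -17*h
W(O(-1), 24)² = (-17*24)² = (-408)² = 166464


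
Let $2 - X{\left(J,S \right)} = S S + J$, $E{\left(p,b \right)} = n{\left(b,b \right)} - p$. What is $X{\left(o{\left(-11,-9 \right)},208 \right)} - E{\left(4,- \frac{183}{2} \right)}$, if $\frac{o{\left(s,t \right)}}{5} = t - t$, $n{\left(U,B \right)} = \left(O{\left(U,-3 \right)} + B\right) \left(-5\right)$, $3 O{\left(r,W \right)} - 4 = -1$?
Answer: $- \frac{87421}{2} \approx -43711.0$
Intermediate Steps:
$O{\left(r,W \right)} = 1$ ($O{\left(r,W \right)} = \frac{4}{3} + \frac{1}{3} \left(-1\right) = \frac{4}{3} - \frac{1}{3} = 1$)
$n{\left(U,B \right)} = -5 - 5 B$ ($n{\left(U,B \right)} = \left(1 + B\right) \left(-5\right) = -5 - 5 B$)
$o{\left(s,t \right)} = 0$ ($o{\left(s,t \right)} = 5 \left(t - t\right) = 5 \cdot 0 = 0$)
$E{\left(p,b \right)} = -5 - p - 5 b$ ($E{\left(p,b \right)} = \left(-5 - 5 b\right) - p = -5 - p - 5 b$)
$X{\left(J,S \right)} = 2 - J - S^{2}$ ($X{\left(J,S \right)} = 2 - \left(S S + J\right) = 2 - \left(S^{2} + J\right) = 2 - \left(J + S^{2}\right) = 2 - J - S^{2}$)
$X{\left(o{\left(-11,-9 \right)},208 \right)} - E{\left(4,- \frac{183}{2} \right)} = \left(2 - 0 - 208^{2}\right) - \left(-5 - 4 - 5 \left(- \frac{183}{2}\right)\right) = \left(2 + 0 - 43264\right) - \left(-5 - 4 - 5 \left(\left(-183\right) \frac{1}{2}\right)\right) = \left(2 + 0 - 43264\right) - \left(-5 - 4 - - \frac{915}{2}\right) = -43262 - \left(-5 - 4 + \frac{915}{2}\right) = -43262 - \frac{897}{2} = - \frac{87421}{2}$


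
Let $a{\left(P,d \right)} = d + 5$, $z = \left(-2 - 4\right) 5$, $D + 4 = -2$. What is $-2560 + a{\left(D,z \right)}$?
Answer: $-2585$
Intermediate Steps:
$D = -6$ ($D = -4 - 2 = -6$)
$z = -30$ ($z = \left(-6\right) 5 = -30$)
$a{\left(P,d \right)} = 5 + d$
$-2560 + a{\left(D,z \right)} = -2560 + \left(5 - 30\right) = -2560 - 25 = -2585$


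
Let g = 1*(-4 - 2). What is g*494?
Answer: -2964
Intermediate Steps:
g = -6 (g = 1*(-6) = -6)
g*494 = -6*494 = -2964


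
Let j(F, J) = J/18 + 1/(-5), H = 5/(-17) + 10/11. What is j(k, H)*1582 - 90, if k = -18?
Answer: -2965031/8415 ≈ -352.35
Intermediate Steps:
H = 115/187 (H = 5*(-1/17) + 10*(1/11) = -5/17 + 10/11 = 115/187 ≈ 0.61497)
j(F, J) = -1/5 + J/18 (j(F, J) = J*(1/18) + 1*(-1/5) = J/18 - 1/5 = -1/5 + J/18)
j(k, H)*1582 - 90 = (-1/5 + (1/18)*(115/187))*1582 - 90 = (-1/5 + 115/3366)*1582 - 90 = -2791/16830*1582 - 90 = -2207681/8415 - 90 = -2965031/8415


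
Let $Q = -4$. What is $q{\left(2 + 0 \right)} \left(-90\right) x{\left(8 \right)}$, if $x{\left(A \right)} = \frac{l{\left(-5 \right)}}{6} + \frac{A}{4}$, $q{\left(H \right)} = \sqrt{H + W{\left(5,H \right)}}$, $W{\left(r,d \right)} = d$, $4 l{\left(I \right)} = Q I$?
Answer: $-510$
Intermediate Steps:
$l{\left(I \right)} = - I$ ($l{\left(I \right)} = \frac{\left(-4\right) I}{4} = - I$)
$q{\left(H \right)} = \sqrt{2} \sqrt{H}$ ($q{\left(H \right)} = \sqrt{H + H} = \sqrt{2 H} = \sqrt{2} \sqrt{H}$)
$x{\left(A \right)} = \frac{5}{6} + \frac{A}{4}$ ($x{\left(A \right)} = \frac{\left(-1\right) \left(-5\right)}{6} + \frac{A}{4} = 5 \cdot \frac{1}{6} + A \frac{1}{4} = \frac{5}{6} + \frac{A}{4}$)
$q{\left(2 + 0 \right)} \left(-90\right) x{\left(8 \right)} = \sqrt{2} \sqrt{2 + 0} \left(-90\right) \left(\frac{5}{6} + \frac{1}{4} \cdot 8\right) = \sqrt{2} \sqrt{2} \left(-90\right) \left(\frac{5}{6} + 2\right) = 2 \left(-90\right) \frac{17}{6} = \left(-180\right) \frac{17}{6} = -510$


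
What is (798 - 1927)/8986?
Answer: -1129/8986 ≈ -0.12564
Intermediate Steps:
(798 - 1927)/8986 = -1129*1/8986 = -1129/8986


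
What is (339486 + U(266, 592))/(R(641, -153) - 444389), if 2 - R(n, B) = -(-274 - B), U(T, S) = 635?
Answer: -340121/444508 ≈ -0.76516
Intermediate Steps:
R(n, B) = -272 - B (R(n, B) = 2 - (-1)*(-274 - B) = 2 - (274 + B) = 2 + (-274 - B) = -272 - B)
(339486 + U(266, 592))/(R(641, -153) - 444389) = (339486 + 635)/((-272 - 1*(-153)) - 444389) = 340121/((-272 + 153) - 444389) = 340121/(-119 - 444389) = 340121/(-444508) = 340121*(-1/444508) = -340121/444508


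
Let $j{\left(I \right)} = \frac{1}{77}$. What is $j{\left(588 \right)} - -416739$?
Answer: $\frac{32088904}{77} \approx 4.1674 \cdot 10^{5}$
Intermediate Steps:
$j{\left(I \right)} = \frac{1}{77}$
$j{\left(588 \right)} - -416739 = \frac{1}{77} - -416739 = \frac{1}{77} + 416739 = \frac{32088904}{77}$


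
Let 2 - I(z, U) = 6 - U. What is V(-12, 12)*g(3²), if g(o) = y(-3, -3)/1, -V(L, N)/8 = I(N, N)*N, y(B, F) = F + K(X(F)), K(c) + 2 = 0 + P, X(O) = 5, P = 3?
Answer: 1536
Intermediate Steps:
I(z, U) = -4 + U (I(z, U) = 2 - (6 - U) = 2 + (-6 + U) = -4 + U)
K(c) = 1 (K(c) = -2 + (0 + 3) = -2 + 3 = 1)
y(B, F) = 1 + F (y(B, F) = F + 1 = 1 + F)
V(L, N) = -8*N*(-4 + N) (V(L, N) = -8*(-4 + N)*N = -8*N*(-4 + N))
g(o) = -2 (g(o) = (1 - 3)/1 = -2*1 = -2)
V(-12, 12)*g(3²) = (8*12*(4 - 1*12))*(-2) = (8*12*(4 - 12))*(-2) = (8*12*(-8))*(-2) = -768*(-2) = 1536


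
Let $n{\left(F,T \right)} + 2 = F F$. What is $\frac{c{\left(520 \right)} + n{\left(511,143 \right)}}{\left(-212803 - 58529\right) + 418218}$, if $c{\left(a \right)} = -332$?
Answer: $\frac{86929}{48962} \approx 1.7754$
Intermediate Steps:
$n{\left(F,T \right)} = -2 + F^{2}$ ($n{\left(F,T \right)} = -2 + F F = -2 + F^{2}$)
$\frac{c{\left(520 \right)} + n{\left(511,143 \right)}}{\left(-212803 - 58529\right) + 418218} = \frac{-332 - \left(2 - 511^{2}\right)}{\left(-212803 - 58529\right) + 418218} = \frac{-332 + \left(-2 + 261121\right)}{-271332 + 418218} = \frac{-332 + 261119}{146886} = 260787 \cdot \frac{1}{146886} = \frac{86929}{48962}$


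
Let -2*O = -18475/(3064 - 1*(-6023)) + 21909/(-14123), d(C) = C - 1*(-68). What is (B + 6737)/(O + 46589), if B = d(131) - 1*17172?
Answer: -1313644235436/5979261978643 ≈ -0.21970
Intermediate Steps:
d(C) = 68 + C (d(C) = C + 68 = 68 + C)
B = -16973 (B = (68 + 131) - 1*17172 = 199 - 17172 = -16973)
O = 230004754/128335701 (O = -(-18475/(3064 - 1*(-6023)) + 21909/(-14123))/2 = -(-18475/(3064 + 6023) + 21909*(-1/14123))/2 = -(-18475/9087 - 21909/14123)/2 = -1/2*(-460009508/128335701) = 230004754/128335701 ≈ 1.7922)
(B + 6737)/(O + 46589) = (-16973 + 6737)/(230004754/128335701 + 46589) = -10236/5979261978643/128335701 = -10236*128335701/5979261978643 = -1313644235436/5979261978643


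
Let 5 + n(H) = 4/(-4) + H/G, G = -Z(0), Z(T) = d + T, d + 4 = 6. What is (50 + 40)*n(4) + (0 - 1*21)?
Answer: -741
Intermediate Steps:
d = 2 (d = -4 + 6 = 2)
Z(T) = 2 + T
G = -2 (G = -(2 + 0) = -1*2 = -2)
n(H) = -6 - H/2 (n(H) = -5 + (4/(-4) + H/(-2)) = -5 + (4*(-1/4) + H*(-1/2)) = -5 + (-1 - H/2) = -6 - H/2)
(50 + 40)*n(4) + (0 - 1*21) = (50 + 40)*(-6 - 1/2*4) + (0 - 1*21) = 90*(-6 - 2) + (0 - 21) = 90*(-8) - 21 = -720 - 21 = -741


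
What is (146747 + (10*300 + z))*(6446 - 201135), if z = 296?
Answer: -29211721627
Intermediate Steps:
(146747 + (10*300 + z))*(6446 - 201135) = (146747 + (10*300 + 296))*(6446 - 201135) = (146747 + (3000 + 296))*(-194689) = (146747 + 3296)*(-194689) = 150043*(-194689) = -29211721627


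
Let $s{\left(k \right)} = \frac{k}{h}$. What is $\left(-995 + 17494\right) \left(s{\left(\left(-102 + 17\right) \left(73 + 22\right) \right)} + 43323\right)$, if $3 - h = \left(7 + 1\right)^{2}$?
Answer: $\frac{43735186222}{61} \approx 7.1697 \cdot 10^{8}$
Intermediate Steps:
$h = -61$ ($h = 3 - \left(7 + 1\right)^{2} = 3 - 8^{2} = 3 - 64 = -61$)
$s{\left(k \right)} = - \frac{k}{61}$ ($s{\left(k \right)} = \frac{k}{-61} = k \left(- \frac{1}{61}\right) = - \frac{k}{61}$)
$\left(-995 + 17494\right) \left(s{\left(\left(-102 + 17\right) \left(73 + 22\right) \right)} + 43323\right) = \left(-995 + 17494\right) \left(- \frac{\left(-102 + 17\right) \left(73 + 22\right)}{61} + 43323\right) = 16499 \left(- \frac{\left(-85\right) 95}{61} + 43323\right) = 16499 \left(\left(- \frac{1}{61}\right) \left(-8075\right) + 43323\right) = 16499 \left(\frac{8075}{61} + 43323\right) = 16499 \cdot \frac{2650778}{61} = \frac{43735186222}{61}$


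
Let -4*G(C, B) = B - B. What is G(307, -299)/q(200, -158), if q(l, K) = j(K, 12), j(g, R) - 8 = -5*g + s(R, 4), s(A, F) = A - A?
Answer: 0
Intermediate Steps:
s(A, F) = 0
G(C, B) = 0 (G(C, B) = -(B - B)/4 = -¼*0 = 0)
j(g, R) = 8 - 5*g (j(g, R) = 8 + (-5*g + 0) = 8 - 5*g)
q(l, K) = 8 - 5*K
G(307, -299)/q(200, -158) = 0/(8 - 5*(-158)) = 0/(8 + 790) = 0/798 = 0*(1/798) = 0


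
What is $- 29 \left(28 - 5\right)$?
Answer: $-667$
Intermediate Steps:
$- 29 \left(28 - 5\right) = \left(-29\right) 23 = -667$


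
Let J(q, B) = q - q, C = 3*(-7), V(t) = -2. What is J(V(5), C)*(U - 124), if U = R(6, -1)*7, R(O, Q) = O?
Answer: 0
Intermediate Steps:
U = 42 (U = 6*7 = 42)
C = -21
J(q, B) = 0
J(V(5), C)*(U - 124) = 0*(42 - 124) = 0*(-82) = 0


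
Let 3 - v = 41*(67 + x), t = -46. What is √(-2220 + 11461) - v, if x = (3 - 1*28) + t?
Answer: -167 + √9241 ≈ -70.870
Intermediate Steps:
x = -71 (x = (3 - 1*28) - 46 = (3 - 28) - 46 = -25 - 46 = -71)
v = 167 (v = 3 - 41*(67 - 71) = 3 - 41*(-4) = 3 - 1*(-164) = 3 + 164 = 167)
√(-2220 + 11461) - v = √(-2220 + 11461) - 1*167 = √9241 - 167 = -167 + √9241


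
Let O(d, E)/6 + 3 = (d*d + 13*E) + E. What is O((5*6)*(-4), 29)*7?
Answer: 621726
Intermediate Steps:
O(d, E) = -18 + 6*d² + 84*E (O(d, E) = -18 + 6*((d*d + 13*E) + E) = -18 + 6*((d² + 13*E) + E) = -18 + 6*(d² + 14*E) = -18 + (6*d² + 84*E) = -18 + 6*d² + 84*E)
O((5*6)*(-4), 29)*7 = (-18 + 6*((5*6)*(-4))² + 84*29)*7 = (-18 + 6*(30*(-4))² + 2436)*7 = (-18 + 6*(-120)² + 2436)*7 = (-18 + 6*14400 + 2436)*7 = (-18 + 86400 + 2436)*7 = 88818*7 = 621726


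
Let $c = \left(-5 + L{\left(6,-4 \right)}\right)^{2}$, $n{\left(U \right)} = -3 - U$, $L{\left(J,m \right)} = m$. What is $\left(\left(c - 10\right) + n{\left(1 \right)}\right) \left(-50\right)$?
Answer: $-3350$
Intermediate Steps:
$c = 81$ ($c = \left(-5 - 4\right)^{2} = \left(-9\right)^{2} = 81$)
$\left(\left(c - 10\right) + n{\left(1 \right)}\right) \left(-50\right) = \left(\left(81 - 10\right) - 4\right) \left(-50\right) = \left(71 - 4\right) \left(-50\right) = 67 \left(-50\right) = -3350$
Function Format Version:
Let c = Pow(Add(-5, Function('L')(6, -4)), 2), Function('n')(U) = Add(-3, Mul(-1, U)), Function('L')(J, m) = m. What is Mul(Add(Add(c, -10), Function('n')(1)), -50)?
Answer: -3350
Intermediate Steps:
c = 81 (c = Pow(Add(-5, -4), 2) = Pow(-9, 2) = 81)
Mul(Add(Add(c, -10), Function('n')(1)), -50) = Mul(Add(Add(81, -10), Add(-3, Mul(-1, 1))), -50) = Mul(Add(71, Add(-3, -1)), -50) = Mul(Add(71, -4), -50) = Mul(67, -50) = -3350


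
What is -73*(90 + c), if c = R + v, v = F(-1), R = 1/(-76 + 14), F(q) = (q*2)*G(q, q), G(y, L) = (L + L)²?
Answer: -371059/62 ≈ -5984.8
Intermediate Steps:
G(y, L) = 4*L² (G(y, L) = (2*L)² = 4*L²)
F(q) = 8*q³ (F(q) = (q*2)*(4*q²) = (2*q)*(4*q²) = 8*q³)
R = -1/62 (R = 1/(-62) = -1/62 ≈ -0.016129)
v = -8 (v = 8*(-1)³ = 8*(-1) = -8)
c = -497/62 (c = -1/62 - 8 = -497/62 ≈ -8.0161)
-73*(90 + c) = -73*(90 - 497/62) = -73*5083/62 = -371059/62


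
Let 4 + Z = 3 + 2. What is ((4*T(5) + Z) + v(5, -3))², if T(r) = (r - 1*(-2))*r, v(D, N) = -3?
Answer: 19044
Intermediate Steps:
Z = 1 (Z = -4 + (3 + 2) = -4 + 5 = 1)
T(r) = r*(2 + r) (T(r) = (r + 2)*r = (2 + r)*r = r*(2 + r))
((4*T(5) + Z) + v(5, -3))² = ((4*(5*(2 + 5)) + 1) - 3)² = ((4*(5*7) + 1) - 3)² = ((4*35 + 1) - 3)² = ((140 + 1) - 3)² = (141 - 3)² = 138² = 19044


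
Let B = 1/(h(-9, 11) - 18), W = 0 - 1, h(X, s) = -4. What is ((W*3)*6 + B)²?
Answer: 157609/484 ≈ 325.64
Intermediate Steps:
W = -1
B = -1/22 (B = 1/(-4 - 18) = 1/(-22) = -1/22 ≈ -0.045455)
((W*3)*6 + B)² = (-1*3*6 - 1/22)² = (-3*6 - 1/22)² = (-18 - 1/22)² = (-397/22)² = 157609/484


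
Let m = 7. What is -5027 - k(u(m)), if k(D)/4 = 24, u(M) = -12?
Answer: -5123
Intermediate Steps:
k(D) = 96 (k(D) = 4*24 = 96)
-5027 - k(u(m)) = -5027 - 1*96 = -5027 - 96 = -5123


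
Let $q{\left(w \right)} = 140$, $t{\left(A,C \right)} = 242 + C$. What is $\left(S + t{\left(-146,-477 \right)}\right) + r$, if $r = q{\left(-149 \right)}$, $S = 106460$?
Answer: $106365$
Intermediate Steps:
$r = 140$
$\left(S + t{\left(-146,-477 \right)}\right) + r = \left(106460 + \left(242 - 477\right)\right) + 140 = \left(106460 - 235\right) + 140 = 106225 + 140 = 106365$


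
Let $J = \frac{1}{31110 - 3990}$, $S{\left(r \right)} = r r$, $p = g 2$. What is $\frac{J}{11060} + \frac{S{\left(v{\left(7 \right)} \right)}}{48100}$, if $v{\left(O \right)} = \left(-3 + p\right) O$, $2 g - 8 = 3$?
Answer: $\frac{9406344673}{144274603200} \approx 0.065197$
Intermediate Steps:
$g = \frac{11}{2}$ ($g = 4 + \frac{1}{2} \cdot 3 = 4 + \frac{3}{2} = \frac{11}{2} \approx 5.5$)
$p = 11$ ($p = \frac{11}{2} \cdot 2 = 11$)
$v{\left(O \right)} = 8 O$ ($v{\left(O \right)} = \left(-3 + 11\right) O = 8 O$)
$S{\left(r \right)} = r^{2}$
$J = \frac{1}{27120} \approx 3.6873 \cdot 10^{-5}$
$\frac{J}{11060} + \frac{S{\left(v{\left(7 \right)} \right)}}{48100} = \frac{1}{27120 \cdot 11060} + \frac{\left(8 \cdot 7\right)^{2}}{48100} = \frac{1}{27120} \cdot \frac{1}{11060} + 56^{2} \cdot \frac{1}{48100} = \frac{1}{299947200} + 3136 \cdot \frac{1}{48100} = \frac{1}{299947200} + \frac{784}{12025} = \frac{9406344673}{144274603200}$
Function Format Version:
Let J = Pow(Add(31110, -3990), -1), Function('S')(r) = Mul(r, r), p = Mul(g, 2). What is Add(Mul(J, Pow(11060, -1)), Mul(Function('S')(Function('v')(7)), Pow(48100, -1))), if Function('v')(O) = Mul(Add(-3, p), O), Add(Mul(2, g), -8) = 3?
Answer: Rational(9406344673, 144274603200) ≈ 0.065197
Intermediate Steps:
g = Rational(11, 2) (g = Add(4, Mul(Rational(1, 2), 3)) = Add(4, Rational(3, 2)) = Rational(11, 2) ≈ 5.5000)
p = 11 (p = Mul(Rational(11, 2), 2) = 11)
Function('v')(O) = Mul(8, O) (Function('v')(O) = Mul(Add(-3, 11), O) = Mul(8, O))
Function('S')(r) = Pow(r, 2)
J = Rational(1, 27120) (J = Pow(27120, -1) = Rational(1, 27120) ≈ 3.6873e-5)
Add(Mul(J, Pow(11060, -1)), Mul(Function('S')(Function('v')(7)), Pow(48100, -1))) = Add(Mul(Rational(1, 27120), Pow(11060, -1)), Mul(Pow(Mul(8, 7), 2), Pow(48100, -1))) = Add(Mul(Rational(1, 27120), Rational(1, 11060)), Mul(Pow(56, 2), Rational(1, 48100))) = Add(Rational(1, 299947200), Mul(3136, Rational(1, 48100))) = Add(Rational(1, 299947200), Rational(784, 12025)) = Rational(9406344673, 144274603200)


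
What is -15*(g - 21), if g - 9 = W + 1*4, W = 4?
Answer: 60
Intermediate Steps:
g = 17 (g = 9 + (4 + 1*4) = 9 + (4 + 4) = 9 + 8 = 17)
-15*(g - 21) = -15*(17 - 21) = -15*(-4) = 60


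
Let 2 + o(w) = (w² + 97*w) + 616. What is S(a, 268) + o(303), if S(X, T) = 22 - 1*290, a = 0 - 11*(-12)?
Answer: 121546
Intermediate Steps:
a = 132 (a = 0 + 132 = 132)
o(w) = 614 + w² + 97*w (o(w) = -2 + ((w² + 97*w) + 616) = -2 + (616 + w² + 97*w) = 614 + w² + 97*w)
S(X, T) = -268 (S(X, T) = 22 - 290 = -268)
S(a, 268) + o(303) = -268 + (614 + 303² + 97*303) = -268 + (614 + 91809 + 29391) = -268 + 121814 = 121546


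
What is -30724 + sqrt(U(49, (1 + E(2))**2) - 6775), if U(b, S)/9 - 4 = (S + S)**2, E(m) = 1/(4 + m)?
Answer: -30724 + I*sqrt(240203)/6 ≈ -30724.0 + 81.684*I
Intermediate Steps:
U(b, S) = 36 + 36*S**2 (U(b, S) = 36 + 9*(S + S)**2 = 36 + 9*(2*S)**2 = 36 + 9*(4*S**2) = 36 + 36*S**2)
-30724 + sqrt(U(49, (1 + E(2))**2) - 6775) = -30724 + sqrt((36 + 36*((1 + 1/(4 + 2))**2)**2) - 6775) = -30724 + sqrt((36 + 36*((1 + 1/6)**2)**2) - 6775) = -30724 + sqrt((36 + 36*((7/6)**2)**2) - 6775) = -30724 + sqrt((36 + 36*(49/36)**2) - 6775) = -30724 + sqrt((36 + 36*(2401/1296)) - 6775) = -30724 + sqrt((36 + 2401/36) - 6775) = -30724 + sqrt(3697/36 - 6775) = -30724 + sqrt(-240203/36) = -30724 + I*sqrt(240203)/6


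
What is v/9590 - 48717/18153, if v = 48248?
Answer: 22702773/9671515 ≈ 2.3474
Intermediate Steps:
v/9590 - 48717/18153 = 48248/9590 - 48717/18153 = 48248*(1/9590) - 48717*1/18153 = 24124/4795 - 5413/2017 = 22702773/9671515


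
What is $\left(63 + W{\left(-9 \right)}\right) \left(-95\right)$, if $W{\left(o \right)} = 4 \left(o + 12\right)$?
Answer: $-7125$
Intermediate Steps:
$W{\left(o \right)} = 48 + 4 o$ ($W{\left(o \right)} = 4 \left(12 + o\right) = 48 + 4 o$)
$\left(63 + W{\left(-9 \right)}\right) \left(-95\right) = \left(63 + \left(48 + 4 \left(-9\right)\right)\right) \left(-95\right) = \left(63 + \left(48 - 36\right)\right) \left(-95\right) = \left(63 + 12\right) \left(-95\right) = 75 \left(-95\right) = -7125$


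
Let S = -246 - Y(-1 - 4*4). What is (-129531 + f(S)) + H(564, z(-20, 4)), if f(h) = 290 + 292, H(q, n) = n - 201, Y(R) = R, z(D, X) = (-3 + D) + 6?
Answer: -129167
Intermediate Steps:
z(D, X) = 3 + D
S = -229 (S = -246 - (-1 - 4*4) = -246 - (-1 - 16) = -246 - 1*(-17) = -246 + 17 = -229)
H(q, n) = -201 + n
f(h) = 582
(-129531 + f(S)) + H(564, z(-20, 4)) = (-129531 + 582) + (-201 + (3 - 20)) = -128949 + (-201 - 17) = -128949 - 218 = -129167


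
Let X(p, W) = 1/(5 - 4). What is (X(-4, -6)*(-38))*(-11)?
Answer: 418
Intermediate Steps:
X(p, W) = 1 (X(p, W) = 1/1 = 1)
(X(-4, -6)*(-38))*(-11) = (1*(-38))*(-11) = -38*(-11) = 418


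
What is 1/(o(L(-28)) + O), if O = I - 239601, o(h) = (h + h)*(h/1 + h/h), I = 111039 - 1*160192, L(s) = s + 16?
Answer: -1/288490 ≈ -3.4663e-6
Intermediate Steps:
L(s) = 16 + s
I = -49153 (I = 111039 - 160192 = -49153)
o(h) = 2*h*(1 + h) (o(h) = (2*h)*(h*1 + 1) = (2*h)*(h + 1) = (2*h)*(1 + h) = 2*h*(1 + h))
O = -288754 (O = -49153 - 239601 = -288754)
1/(o(L(-28)) + O) = 1/(2*(16 - 28)*(1 + (16 - 28)) - 288754) = 1/(2*(-12)*(1 - 12) - 288754) = 1/(2*(-12)*(-11) - 288754) = 1/(264 - 288754) = 1/(-288490) = -1/288490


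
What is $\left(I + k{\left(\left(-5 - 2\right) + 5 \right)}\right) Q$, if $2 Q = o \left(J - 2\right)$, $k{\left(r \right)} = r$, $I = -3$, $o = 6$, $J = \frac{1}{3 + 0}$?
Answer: $25$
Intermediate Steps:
$J = \frac{1}{3} \approx 0.33333$
$Q = -5$ ($Q = \frac{6 \left(\frac{1}{3} - 2\right)}{2} = \frac{6 \left(- \frac{5}{3}\right)}{2} = \frac{1}{2} \left(-10\right) = -5$)
$\left(I + k{\left(\left(-5 - 2\right) + 5 \right)}\right) Q = \left(-3 + \left(\left(-5 - 2\right) + 5\right)\right) \left(-5\right) = \left(-3 + \left(-7 + 5\right)\right) \left(-5\right) = \left(-3 - 2\right) \left(-5\right) = \left(-5\right) \left(-5\right) = 25$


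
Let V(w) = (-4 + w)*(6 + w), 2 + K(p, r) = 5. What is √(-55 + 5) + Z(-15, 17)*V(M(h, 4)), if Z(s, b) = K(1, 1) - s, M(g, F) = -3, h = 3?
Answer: -378 + 5*I*√2 ≈ -378.0 + 7.0711*I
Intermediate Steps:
K(p, r) = 3 (K(p, r) = -2 + 5 = 3)
Z(s, b) = 3 - s
√(-55 + 5) + Z(-15, 17)*V(M(h, 4)) = √(-55 + 5) + (3 - 1*(-15))*(-24 + (-3)² + 2*(-3)) = √(-50) + (3 + 15)*(-24 + 9 - 6) = 5*I*√2 + 18*(-21) = 5*I*√2 - 378 = -378 + 5*I*√2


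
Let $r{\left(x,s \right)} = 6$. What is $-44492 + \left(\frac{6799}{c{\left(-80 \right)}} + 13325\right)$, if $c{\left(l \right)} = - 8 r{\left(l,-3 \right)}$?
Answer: $- \frac{1502815}{48} \approx -31309.0$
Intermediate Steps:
$c{\left(l \right)} = -48$ ($c{\left(l \right)} = \left(-8\right) 6 = -48$)
$-44492 + \left(\frac{6799}{c{\left(-80 \right)}} + 13325\right) = -44492 + \left(\frac{6799}{-48} + 13325\right) = -44492 + \left(6799 \left(- \frac{1}{48}\right) + 13325\right) = -44492 + \left(- \frac{6799}{48} + 13325\right) = -44492 + \frac{632801}{48} = - \frac{1502815}{48}$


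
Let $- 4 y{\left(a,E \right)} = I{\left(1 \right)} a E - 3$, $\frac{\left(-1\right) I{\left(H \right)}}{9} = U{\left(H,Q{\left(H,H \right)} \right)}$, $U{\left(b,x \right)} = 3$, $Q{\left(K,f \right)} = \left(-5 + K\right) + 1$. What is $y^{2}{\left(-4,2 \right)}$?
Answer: $\frac{45369}{16} \approx 2835.6$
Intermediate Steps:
$Q{\left(K,f \right)} = -4 + K$
$I{\left(H \right)} = -27$ ($I{\left(H \right)} = \left(-9\right) 3 = -27$)
$y{\left(a,E \right)} = \frac{3}{4} + \frac{27 E a}{4}$ ($y{\left(a,E \right)} = - \frac{- 27 a E - 3}{4} = - \frac{- 27 E a - 3}{4} = - \frac{-3 - 27 E a}{4} = \frac{3}{4} + \frac{27 E a}{4}$)
$y^{2}{\left(-4,2 \right)} = \left(\frac{3}{4} + \frac{27}{4} \cdot 2 \left(-4\right)\right)^{2} = \left(\frac{3}{4} - 54\right)^{2} = \left(- \frac{213}{4}\right)^{2} = \frac{45369}{16}$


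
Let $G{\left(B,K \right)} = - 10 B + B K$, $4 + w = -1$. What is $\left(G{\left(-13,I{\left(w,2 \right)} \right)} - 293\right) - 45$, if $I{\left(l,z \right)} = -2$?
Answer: $-182$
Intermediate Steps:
$w = -5$ ($w = -4 - 1 = -5$)
$\left(G{\left(-13,I{\left(w,2 \right)} \right)} - 293\right) - 45 = \left(- 13 \left(-10 - 2\right) - 293\right) - 45 = \left(\left(-13\right) \left(-12\right) - 293\right) - 45 = \left(156 - 293\right) - 45 = -137 - 45 = -182$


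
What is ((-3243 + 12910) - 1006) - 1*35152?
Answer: -26491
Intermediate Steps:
((-3243 + 12910) - 1006) - 1*35152 = (9667 - 1006) - 35152 = 8661 - 35152 = -26491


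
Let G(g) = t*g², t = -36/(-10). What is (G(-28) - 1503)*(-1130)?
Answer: -1490922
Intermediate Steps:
t = 18/5 (t = -36*(-⅒) = 18/5 ≈ 3.6000)
G(g) = 18*g²/5
(G(-28) - 1503)*(-1130) = ((18/5)*(-28)² - 1503)*(-1130) = ((18/5)*784 - 1503)*(-1130) = (14112/5 - 1503)*(-1130) = (6597/5)*(-1130) = -1490922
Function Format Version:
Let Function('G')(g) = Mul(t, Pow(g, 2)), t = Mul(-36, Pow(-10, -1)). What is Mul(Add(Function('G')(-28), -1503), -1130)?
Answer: -1490922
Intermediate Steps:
t = Rational(18, 5) (t = Mul(-36, Rational(-1, 10)) = Rational(18, 5) ≈ 3.6000)
Function('G')(g) = Mul(Rational(18, 5), Pow(g, 2))
Mul(Add(Function('G')(-28), -1503), -1130) = Mul(Add(Mul(Rational(18, 5), Pow(-28, 2)), -1503), -1130) = Mul(Add(Mul(Rational(18, 5), 784), -1503), -1130) = Mul(Add(Rational(14112, 5), -1503), -1130) = Mul(Rational(6597, 5), -1130) = -1490922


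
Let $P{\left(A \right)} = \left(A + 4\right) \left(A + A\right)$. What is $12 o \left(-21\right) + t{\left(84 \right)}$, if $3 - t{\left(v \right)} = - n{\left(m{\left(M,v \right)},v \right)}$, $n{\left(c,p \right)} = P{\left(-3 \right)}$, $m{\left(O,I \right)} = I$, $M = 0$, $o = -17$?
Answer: $4281$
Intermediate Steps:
$P{\left(A \right)} = 2 A \left(4 + A\right)$ ($P{\left(A \right)} = \left(4 + A\right) 2 A = 2 A \left(4 + A\right)$)
$n{\left(c,p \right)} = -6$ ($n{\left(c,p \right)} = 2 \left(-3\right) \left(4 - 3\right) = 2 \left(-3\right) 1 = -6$)
$t{\left(v \right)} = -3$ ($t{\left(v \right)} = 3 - \left(-1\right) \left(-6\right) = 3 - 6 = -3$)
$12 o \left(-21\right) + t{\left(84 \right)} = 12 \left(-17\right) \left(-21\right) - 3 = \left(-204\right) \left(-21\right) - 3 = 4284 - 3 = 4281$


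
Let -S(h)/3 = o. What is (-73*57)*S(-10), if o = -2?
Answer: -24966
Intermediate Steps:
S(h) = 6 (S(h) = -3*(-2) = 6)
(-73*57)*S(-10) = -73*57*6 = -4161*6 = -24966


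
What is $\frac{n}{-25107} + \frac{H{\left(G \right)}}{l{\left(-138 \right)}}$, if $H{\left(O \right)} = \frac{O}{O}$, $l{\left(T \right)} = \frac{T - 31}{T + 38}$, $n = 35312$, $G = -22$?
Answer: $- \frac{3457028}{4243083} \approx -0.81474$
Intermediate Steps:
$l{\left(T \right)} = \frac{-31 + T}{38 + T}$
$H{\left(O \right)} = 1$
$\frac{n}{-25107} + \frac{H{\left(G \right)}}{l{\left(-138 \right)}} = \frac{35312}{-25107} + 1 \frac{1}{\frac{1}{38 - 138} \left(-31 - 138\right)} = 35312 \left(- \frac{1}{25107}\right) + 1 \frac{1}{\frac{1}{-100} \left(-169\right)} = - \frac{35312}{25107} + 1 \frac{1}{\left(- \frac{1}{100}\right) \left(-169\right)} = - \frac{35312}{25107} + 1 \frac{1}{\frac{169}{100}} = - \frac{35312}{25107} + 1 \cdot \frac{100}{169} = - \frac{35312}{25107} + \frac{100}{169} = - \frac{3457028}{4243083}$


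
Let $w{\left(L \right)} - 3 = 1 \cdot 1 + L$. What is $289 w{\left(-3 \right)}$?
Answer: $289$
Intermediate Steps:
$w{\left(L \right)} = 4 + L$ ($w{\left(L \right)} = 3 + \left(1 \cdot 1 + L\right) = 3 + \left(1 + L\right) = 4 + L$)
$289 w{\left(-3 \right)} = 289 \left(4 - 3\right) = 289 \cdot 1 = 289$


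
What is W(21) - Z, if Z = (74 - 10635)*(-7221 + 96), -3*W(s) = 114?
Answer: -75247163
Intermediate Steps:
W(s) = -38 (W(s) = -⅓*114 = -38)
Z = 75247125 (Z = -10561*(-7125) = 75247125)
W(21) - Z = -38 - 1*75247125 = -38 - 75247125 = -75247163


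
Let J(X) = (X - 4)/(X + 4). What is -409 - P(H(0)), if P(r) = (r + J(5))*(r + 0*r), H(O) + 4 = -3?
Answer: -4115/9 ≈ -457.22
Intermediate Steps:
H(O) = -7 (H(O) = -4 - 3 = -7)
J(X) = (-4 + X)/(4 + X)
P(r) = r*(1/9 + r) (P(r) = (r + (-4 + 5)/(4 + 5))*(r + 0*r) = (r + 1/9)*(r + 0) = (r + (1/9)*1)*r = (r + 1/9)*r = (1/9 + r)*r = r*(1/9 + r))
-409 - P(H(0)) = -409 - (-7)*(1/9 - 7) = -409 - (-7)*(-62)/9 = -409 - 1*434/9 = -409 - 434/9 = -4115/9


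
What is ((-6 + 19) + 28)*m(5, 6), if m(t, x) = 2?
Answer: 82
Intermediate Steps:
((-6 + 19) + 28)*m(5, 6) = ((-6 + 19) + 28)*2 = (13 + 28)*2 = 41*2 = 82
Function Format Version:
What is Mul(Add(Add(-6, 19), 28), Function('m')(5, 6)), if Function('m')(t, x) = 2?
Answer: 82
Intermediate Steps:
Mul(Add(Add(-6, 19), 28), Function('m')(5, 6)) = Mul(Add(Add(-6, 19), 28), 2) = Mul(Add(13, 28), 2) = Mul(41, 2) = 82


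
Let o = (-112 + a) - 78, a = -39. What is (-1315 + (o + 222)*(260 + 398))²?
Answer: 35058241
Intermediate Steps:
o = -229 (o = (-112 - 39) - 78 = -151 - 78 = -229)
(-1315 + (o + 222)*(260 + 398))² = (-1315 + (-229 + 222)*(260 + 398))² = (-1315 - 7*658)² = (-1315 - 4606)² = (-5921)² = 35058241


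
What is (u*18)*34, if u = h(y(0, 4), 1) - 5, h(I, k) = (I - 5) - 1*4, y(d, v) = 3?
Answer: -6732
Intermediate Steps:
h(I, k) = -9 + I (h(I, k) = (-5 + I) - 4 = -9 + I)
u = -11 (u = (-9 + 3) - 5 = -6 - 5 = -11)
(u*18)*34 = -11*18*34 = -198*34 = -6732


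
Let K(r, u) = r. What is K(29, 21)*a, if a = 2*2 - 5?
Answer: -29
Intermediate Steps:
a = -1 (a = 4 - 5 = -1)
K(29, 21)*a = 29*(-1) = -29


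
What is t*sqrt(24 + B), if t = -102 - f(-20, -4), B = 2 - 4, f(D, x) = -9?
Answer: -93*sqrt(22) ≈ -436.21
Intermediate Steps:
B = -2
t = -93 (t = -102 - 1*(-9) = -102 + 9 = -93)
t*sqrt(24 + B) = -93*sqrt(24 - 2) = -93*sqrt(22)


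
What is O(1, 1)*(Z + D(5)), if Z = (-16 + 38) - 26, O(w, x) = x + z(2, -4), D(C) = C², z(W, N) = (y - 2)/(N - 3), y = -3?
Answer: 36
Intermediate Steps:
z(W, N) = -5/(-3 + N) (z(W, N) = (-3 - 2)/(N - 3) = -5/(-3 + N))
O(w, x) = 5/7 + x (O(w, x) = x - 5/(-3 - 4) = x - 5/(-7) = x - 5*(-⅐) = x + 5/7 = 5/7 + x)
Z = -4 (Z = 22 - 26 = -4)
O(1, 1)*(Z + D(5)) = (5/7 + 1)*(-4 + 5²) = 12*(-4 + 25)/7 = (12/7)*21 = 36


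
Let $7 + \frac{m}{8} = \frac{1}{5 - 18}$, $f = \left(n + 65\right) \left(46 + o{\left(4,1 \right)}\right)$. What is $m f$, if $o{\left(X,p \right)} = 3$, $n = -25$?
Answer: $- \frac{1442560}{13} \approx -1.1097 \cdot 10^{5}$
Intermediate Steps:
$f = 1960$ ($f = \left(-25 + 65\right) \left(46 + 3\right) = 40 \cdot 49 = 1960$)
$m = - \frac{736}{13}$ ($m = -56 + \frac{8}{5 - 18} = -56 + \frac{8}{-13} = -56 + 8 \left(- \frac{1}{13}\right) = -56 - \frac{8}{13} = - \frac{736}{13} \approx -56.615$)
$m f = \left(- \frac{736}{13}\right) 1960 = - \frac{1442560}{13}$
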